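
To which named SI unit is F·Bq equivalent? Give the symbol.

S

F = C/V (capacitance = charge per voltage),
    = A·s/(kg·m²·s⁻³·A⁻¹) (substituting C and V),
    = kg⁻¹·m⁻²·s⁴·A².
Bq = 1/s = s⁻¹ (activity is decays per second).
Combining: F·Bq = (kg⁻¹·m⁻²·s⁴·A²) · s⁻¹ = kg⁻¹·m⁻²·s³·A².
kg⁻¹·m⁻²·s³·A² is the base-SI form of the siemens.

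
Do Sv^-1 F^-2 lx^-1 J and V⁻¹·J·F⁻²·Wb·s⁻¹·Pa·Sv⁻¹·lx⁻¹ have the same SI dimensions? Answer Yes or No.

Left side:
  Sv = J/kg (equivalent dose = energy per mass),
      = m²·s⁻².
  So Sv⁻¹ = m⁻²·s².
  F = C/V (capacitance = charge per voltage),
      = A·s/(kg·m²·s⁻³·A⁻¹) (substituting C and V),
      = kg⁻¹·m⁻²·s⁴·A².
  So F⁻² = kg²·m⁴·s⁻⁸·A⁻⁴.
  lx = lm/m² (illuminance = luminous flux per area),
      = m⁻²·cd.
  So lx⁻¹ = m²·cd⁻¹.
  J = N·m (work = force × distance),
      = kg·m²·s⁻².
  Combining: Sv⁻¹·F⁻²·lx⁻¹·J = (m⁻²·s²) · (kg²·m⁴·s⁻⁸·A⁻⁴) · (m²·cd⁻¹) · (kg·m²·s⁻²) = kg³·m⁶·s⁻⁸·A⁻⁴·cd⁻¹.
Right side:
  V = kg·m²·s⁻³·A⁻¹.
  So V⁻¹ = kg⁻¹·m⁻²·s³·A.
  J = kg·m²·s⁻².
  F = kg⁻¹·m⁻²·s⁴·A².
  So F⁻² = kg²·m⁴·s⁻⁸·A⁻⁴.
  Wb = kg·m²·s⁻²·A⁻¹.
  Pa = kg·m⁻¹·s⁻².
  Sv = m²·s⁻².
  So Sv⁻¹ = m⁻²·s².
  lx = m⁻²·cd.
  So lx⁻¹ = m²·cd⁻¹.
  Combining: V⁻¹·J·F⁻²·Wb·s⁻¹·Pa·Sv⁻¹·lx⁻¹ = (kg⁻¹·m⁻²·s³·A) · (kg·m²·s⁻²) · (kg²·m⁴·s⁻⁸·A⁻⁴) · (kg·m²·s⁻²·A⁻¹) · s⁻¹ · (kg·m⁻¹·s⁻²) · (m⁻²·s²) · (m²·cd⁻¹) = kg⁴·m⁵·s⁻¹⁰·A⁻⁴·cd⁻¹.
Left is kg³·m⁶·s⁻⁸·A⁻⁴·cd⁻¹; right is kg⁴·m⁵·s⁻¹⁰·A⁻⁴·cd⁻¹ — different.

No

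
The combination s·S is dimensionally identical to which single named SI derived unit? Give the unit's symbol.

S = kg⁻¹·m⁻²·s³·A².
Combining: s·S = s · (kg⁻¹·m⁻²·s³·A²) = kg⁻¹·m⁻²·s⁴·A².
kg⁻¹·m⁻²·s⁴·A² is the base-SI form of the farad.

F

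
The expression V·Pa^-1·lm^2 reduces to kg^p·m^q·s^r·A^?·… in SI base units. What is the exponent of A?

V = W/A (potential = power per current),
    = kg·m²·s⁻³·A⁻¹.
Pa = N/m² (pressure = force per area),
    = kg·m⁻¹·s⁻².
So Pa⁻¹ = kg⁻¹·m·s².
lm = cd·sr = cd (luminous flux; sr is dimensionless).
So lm² = cd².
Combining: V·Pa⁻¹·lm² = (kg·m²·s⁻³·A⁻¹) · (kg⁻¹·m·s²) · cd² = m³·s⁻¹·A⁻¹·cd².
The exponent of A is -1.

-1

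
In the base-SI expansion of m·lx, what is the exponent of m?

-1

lx = m⁻²·cd.
Combining: m·lx = m · (m⁻²·cd) = m⁻¹·cd.
The exponent of m is -1.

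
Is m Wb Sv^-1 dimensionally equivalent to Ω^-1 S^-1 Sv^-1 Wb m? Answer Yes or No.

Left side:
  Wb = V·s (flux: a volt is a weber per second),
      = kg·m²·s⁻²·A⁻¹.
  Sv = J/kg (equivalent dose = energy per mass),
      = m²·s⁻².
  So Sv⁻¹ = m⁻²·s².
  Combining: m·Wb·Sv⁻¹ = m · (kg·m²·s⁻²·A⁻¹) · (m⁻²·s²) = kg·m·A⁻¹.
Right side:
  Ω = V/A (resistance = voltage per current),
      = kg·m²·s⁻³·A⁻².
  So Ω⁻¹ = kg⁻¹·m⁻²·s³·A².
  S = 1/Ω (conductance is reciprocal resistance),
      = kg⁻¹·m⁻²·s³·A².
  So S⁻¹ = kg·m²·s⁻³·A⁻².
  Sv = J/kg (equivalent dose = energy per mass),
      = m²·s⁻².
  So Sv⁻¹ = m⁻²·s².
  Wb = V·s (flux: a volt is a weber per second),
      = kg·m²·s⁻²·A⁻¹.
  Combining: Ω⁻¹·S⁻¹·Sv⁻¹·Wb·m = (kg⁻¹·m⁻²·s³·A²) · (kg·m²·s⁻³·A⁻²) · (m⁻²·s²) · (kg·m²·s⁻²·A⁻¹) · m = kg·m·A⁻¹.
Both reduce to kg·m·A⁻¹.

Yes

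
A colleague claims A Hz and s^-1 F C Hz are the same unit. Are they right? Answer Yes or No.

Left side:
  Hz = s⁻¹.
  Combining: A·Hz = A · s⁻¹ = s⁻¹·A.
Right side:
  F = C/V (capacitance = charge per voltage),
      = A·s/(kg·m²·s⁻³·A⁻¹) (substituting C and V),
      = kg⁻¹·m⁻²·s⁴·A².
  C = A·s = s·A (charge = current × time).
  Hz = 1/s = s⁻¹ (frequency is cycles per second).
  Combining: s⁻¹·F·C·Hz = s⁻¹ · (kg⁻¹·m⁻²·s⁴·A²) · (s·A) · s⁻¹ = kg⁻¹·m⁻²·s³·A³.
Left is s⁻¹·A; right is kg⁻¹·m⁻²·s³·A³ — different.

No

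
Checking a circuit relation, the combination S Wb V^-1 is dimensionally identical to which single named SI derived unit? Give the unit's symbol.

S = 1/Ω (conductance is reciprocal resistance),
    = kg⁻¹·m⁻²·s³·A².
Wb = V·s (flux: a volt is a weber per second),
    = kg·m²·s⁻²·A⁻¹.
V = W/A (potential = power per current),
    = kg·m²·s⁻³·A⁻¹.
So V⁻¹ = kg⁻¹·m⁻²·s³·A.
Combining: S·Wb·V⁻¹ = (kg⁻¹·m⁻²·s³·A²) · (kg·m²·s⁻²·A⁻¹) · (kg⁻¹·m⁻²·s³·A) = kg⁻¹·m⁻²·s⁴·A².
kg⁻¹·m⁻²·s⁴·A² is the base-SI form of the farad.

F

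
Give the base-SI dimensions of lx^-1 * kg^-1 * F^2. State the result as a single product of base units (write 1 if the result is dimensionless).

kg⁻³·m⁻²·s⁸·A⁴·cd⁻¹

lx = m⁻²·cd.
So lx⁻¹ = m²·cd⁻¹.
F = kg⁻¹·m⁻²·s⁴·A².
So F² = kg⁻²·m⁻⁴·s⁸·A⁴.
Combining: lx⁻¹·kg⁻¹·F² = (m²·cd⁻¹) · kg⁻¹ · (kg⁻²·m⁻⁴·s⁸·A⁴) = kg⁻³·m⁻²·s⁸·A⁴·cd⁻¹.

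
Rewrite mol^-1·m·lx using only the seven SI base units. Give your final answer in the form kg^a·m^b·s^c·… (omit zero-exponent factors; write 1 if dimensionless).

lx = m⁻²·cd.
Combining: mol⁻¹·m·lx = mol⁻¹ · m · (m⁻²·cd) = m⁻¹·mol⁻¹·cd.

m⁻¹·mol⁻¹·cd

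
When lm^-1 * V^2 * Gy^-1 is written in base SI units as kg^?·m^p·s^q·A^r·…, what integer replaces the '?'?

2

lm = cd·sr = cd (luminous flux; sr is dimensionless).
So lm⁻¹ = cd⁻¹.
V = W/A (potential = power per current),
    = kg·m²·s⁻³·A⁻¹.
So V² = kg²·m⁴·s⁻⁶·A⁻².
Gy = J/kg (absorbed dose = energy per mass),
    = m²·s⁻².
So Gy⁻¹ = m⁻²·s².
Combining: lm⁻¹·V²·Gy⁻¹ = cd⁻¹ · (kg²·m⁴·s⁻⁶·A⁻²) · (m⁻²·s²) = kg²·m²·s⁻⁴·A⁻²·cd⁻¹.
The exponent of kg is 2.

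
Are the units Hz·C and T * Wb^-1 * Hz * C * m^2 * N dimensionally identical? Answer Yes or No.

No

Left side:
  Hz = 1/s = s⁻¹ (frequency is cycles per second).
  C = A·s = s·A (charge = current × time).
  Combining: Hz·C = s⁻¹ · (s·A) = A.
Right side:
  T = kg·s⁻²·A⁻¹.
  Wb = kg·m²·s⁻²·A⁻¹.
  So Wb⁻¹ = kg⁻¹·m⁻²·s²·A.
  Hz = s⁻¹.
  C = s·A.
  N = kg·m·s⁻².
  Combining: T·Wb⁻¹·Hz·C·m²·N = (kg·s⁻²·A⁻¹) · (kg⁻¹·m⁻²·s²·A) · s⁻¹ · (s·A) · m² · (kg·m·s⁻²) = kg·m·s⁻²·A.
Left is A; right is kg·m·s⁻²·A — different.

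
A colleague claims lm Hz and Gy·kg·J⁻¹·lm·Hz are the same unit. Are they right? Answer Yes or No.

Yes

Left side:
  lm = cd.
  Hz = s⁻¹.
  Combining: lm·Hz = cd · s⁻¹ = s⁻¹·cd.
Right side:
  Gy = m²·s⁻².
  J = kg·m²·s⁻².
  So J⁻¹ = kg⁻¹·m⁻²·s².
  lm = cd.
  Hz = s⁻¹.
  Combining: Gy·kg·J⁻¹·lm·Hz = (m²·s⁻²) · kg · (kg⁻¹·m⁻²·s²) · cd · s⁻¹ = s⁻¹·cd.
Both reduce to s⁻¹·cd.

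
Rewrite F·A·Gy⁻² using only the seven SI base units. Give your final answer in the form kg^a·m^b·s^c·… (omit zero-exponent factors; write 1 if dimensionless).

F = kg⁻¹·m⁻²·s⁴·A².
Gy = m²·s⁻².
So Gy⁻² = m⁻⁴·s⁴.
Combining: F·A·Gy⁻² = (kg⁻¹·m⁻²·s⁴·A²) · A · (m⁻⁴·s⁴) = kg⁻¹·m⁻⁶·s⁸·A³.

kg⁻¹·m⁻⁶·s⁸·A³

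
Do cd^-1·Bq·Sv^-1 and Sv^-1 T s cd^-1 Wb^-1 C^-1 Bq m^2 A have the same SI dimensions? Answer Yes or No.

Yes

Left side:
  Bq = s⁻¹.
  Sv = m²·s⁻².
  So Sv⁻¹ = m⁻²·s².
  Combining: cd⁻¹·Bq·Sv⁻¹ = cd⁻¹ · s⁻¹ · (m⁻²·s²) = m⁻²·s·cd⁻¹.
Right side:
  Sv = m²·s⁻².
  So Sv⁻¹ = m⁻²·s².
  T = kg·s⁻²·A⁻¹.
  Wb = kg·m²·s⁻²·A⁻¹.
  So Wb⁻¹ = kg⁻¹·m⁻²·s²·A.
  C = s·A.
  So C⁻¹ = s⁻¹·A⁻¹.
  Bq = s⁻¹.
  Combining: Sv⁻¹·T·s·cd⁻¹·Wb⁻¹·C⁻¹·Bq·m²·A = (m⁻²·s²) · (kg·s⁻²·A⁻¹) · s · cd⁻¹ · (kg⁻¹·m⁻²·s²·A) · (s⁻¹·A⁻¹) · s⁻¹ · m² · A = m⁻²·s·cd⁻¹.
Both reduce to m⁻²·s·cd⁻¹.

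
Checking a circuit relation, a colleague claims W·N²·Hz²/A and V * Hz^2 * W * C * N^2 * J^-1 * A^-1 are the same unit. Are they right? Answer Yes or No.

Left side:
  W = J/s (power = energy per time),
      = kg·m²·s⁻³.
  N = kg·m/s² = kg·m·s⁻² (force = mass × acceleration).
  So N² = kg²·m²·s⁻⁴.
  Hz = 1/s = s⁻¹ (frequency is cycles per second).
  So Hz² = s⁻².
  Combining: W·N²·A⁻¹·Hz² = (kg·m²·s⁻³) · (kg²·m²·s⁻⁴) · A⁻¹ · s⁻² = kg³·m⁴·s⁻⁹·A⁻¹.
Right side:
  V = kg·m²·s⁻³·A⁻¹.
  Hz = s⁻¹.
  So Hz² = s⁻².
  W = kg·m²·s⁻³.
  C = s·A.
  N = kg·m·s⁻².
  So N² = kg²·m²·s⁻⁴.
  J = kg·m²·s⁻².
  So J⁻¹ = kg⁻¹·m⁻²·s².
  Combining: V·Hz²·W·C·N²·J⁻¹·A⁻¹ = (kg·m²·s⁻³·A⁻¹) · s⁻² · (kg·m²·s⁻³) · (s·A) · (kg²·m²·s⁻⁴) · (kg⁻¹·m⁻²·s²) · A⁻¹ = kg³·m⁴·s⁻⁹·A⁻¹.
Both reduce to kg³·m⁴·s⁻⁹·A⁻¹.

Yes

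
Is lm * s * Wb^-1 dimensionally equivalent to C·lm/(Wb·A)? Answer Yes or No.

Yes

Left side:
  lm = cd.
  Wb = kg·m²·s⁻²·A⁻¹.
  So Wb⁻¹ = kg⁻¹·m⁻²·s²·A.
  Combining: lm·s·Wb⁻¹ = cd · s · (kg⁻¹·m⁻²·s²·A) = kg⁻¹·m⁻²·s³·A·cd.
Right side:
  C = A·s = s·A (charge = current × time).
  lm = cd·sr = cd (luminous flux; sr is dimensionless).
  Wb = V·s (flux: a volt is a weber per second),
      = kg·m²·s⁻²·A⁻¹.
  So Wb⁻¹ = kg⁻¹·m⁻²·s²·A.
  Combining: C·lm·Wb⁻¹·A⁻¹ = (s·A) · cd · (kg⁻¹·m⁻²·s²·A) · A⁻¹ = kg⁻¹·m⁻²·s³·A·cd.
Both reduce to kg⁻¹·m⁻²·s³·A·cd.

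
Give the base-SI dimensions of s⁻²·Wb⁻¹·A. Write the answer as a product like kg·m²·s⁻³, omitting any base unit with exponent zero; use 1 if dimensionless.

Wb = V·s (flux: a volt is a weber per second),
    = kg·m²·s⁻²·A⁻¹.
So Wb⁻¹ = kg⁻¹·m⁻²·s²·A.
Combining: s⁻²·Wb⁻¹·A = s⁻² · (kg⁻¹·m⁻²·s²·A) · A = kg⁻¹·m⁻²·A².

kg⁻¹·m⁻²·A²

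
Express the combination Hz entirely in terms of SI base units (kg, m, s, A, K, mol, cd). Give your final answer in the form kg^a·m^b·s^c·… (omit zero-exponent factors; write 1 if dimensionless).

Hz = 1/s = s⁻¹ (frequency is cycles per second).

s⁻¹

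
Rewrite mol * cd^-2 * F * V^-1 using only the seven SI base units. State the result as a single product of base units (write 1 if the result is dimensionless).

kg⁻²·m⁻⁴·s⁷·A³·mol·cd⁻²

F = kg⁻¹·m⁻²·s⁴·A².
V = kg·m²·s⁻³·A⁻¹.
So V⁻¹ = kg⁻¹·m⁻²·s³·A.
Combining: mol·cd⁻²·F·V⁻¹ = mol · cd⁻² · (kg⁻¹·m⁻²·s⁴·A²) · (kg⁻¹·m⁻²·s³·A) = kg⁻²·m⁻⁴·s⁷·A³·mol·cd⁻².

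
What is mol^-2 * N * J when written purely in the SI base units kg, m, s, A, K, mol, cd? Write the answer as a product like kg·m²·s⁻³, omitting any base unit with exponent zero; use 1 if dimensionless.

kg²·m³·s⁻⁴·mol⁻²

N = kg·m/s² = kg·m·s⁻² (force = mass × acceleration).
J = N·m (work = force × distance),
    = kg·m²·s⁻².
Combining: mol⁻²·N·J = mol⁻² · (kg·m·s⁻²) · (kg·m²·s⁻²) = kg²·m³·s⁻⁴·mol⁻².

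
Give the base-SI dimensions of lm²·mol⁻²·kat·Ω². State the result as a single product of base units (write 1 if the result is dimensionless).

lm = cd·sr = cd (luminous flux; sr is dimensionless).
So lm² = cd².
kat = mol/s = s⁻¹·mol (catalytic activity).
Ω = V/A (resistance = voltage per current),
    = kg·m²·s⁻³·A⁻².
So Ω² = kg²·m⁴·s⁻⁶·A⁻⁴.
Combining: lm²·mol⁻²·kat·Ω² = cd² · mol⁻² · (s⁻¹·mol) · (kg²·m⁴·s⁻⁶·A⁻⁴) = kg²·m⁴·s⁻⁷·A⁻⁴·mol⁻¹·cd².

kg²·m⁴·s⁻⁷·A⁻⁴·mol⁻¹·cd²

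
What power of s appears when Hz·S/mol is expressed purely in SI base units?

Hz = 1/s = s⁻¹ (frequency is cycles per second).
S = 1/Ω (conductance is reciprocal resistance),
    = kg⁻¹·m⁻²·s³·A².
Combining: Hz·mol⁻¹·S = s⁻¹ · mol⁻¹ · (kg⁻¹·m⁻²·s³·A²) = kg⁻¹·m⁻²·s²·A²·mol⁻¹.
The exponent of s is 2.

2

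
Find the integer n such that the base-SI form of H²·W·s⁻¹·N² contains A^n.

H = Wb/A (inductance = flux per current),
    = kg·m²·s⁻²·A⁻².
So H² = kg²·m⁴·s⁻⁴·A⁻⁴.
W = J/s (power = energy per time),
    = kg·m²·s⁻³.
N = kg·m/s² = kg·m·s⁻² (force = mass × acceleration).
So N² = kg²·m²·s⁻⁴.
Combining: H²·W·s⁻¹·N² = (kg²·m⁴·s⁻⁴·A⁻⁴) · (kg·m²·s⁻³) · s⁻¹ · (kg²·m²·s⁻⁴) = kg⁵·m⁸·s⁻¹²·A⁻⁴.
The exponent of A is -4.

-4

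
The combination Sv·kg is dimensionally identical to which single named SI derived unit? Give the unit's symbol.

Sv = J/kg (equivalent dose = energy per mass),
    = m²·s⁻².
Combining: Sv·kg = (m²·s⁻²) · kg = kg·m²·s⁻².
kg·m²·s⁻² is the base-SI form of the joule.

J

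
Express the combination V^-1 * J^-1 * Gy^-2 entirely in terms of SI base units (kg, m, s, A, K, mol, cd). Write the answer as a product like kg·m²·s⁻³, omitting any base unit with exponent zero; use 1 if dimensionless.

V = W/A (potential = power per current),
    = kg·m²·s⁻³·A⁻¹.
So V⁻¹ = kg⁻¹·m⁻²·s³·A.
J = N·m (work = force × distance),
    = kg·m²·s⁻².
So J⁻¹ = kg⁻¹·m⁻²·s².
Gy = J/kg (absorbed dose = energy per mass),
    = m²·s⁻².
So Gy⁻² = m⁻⁴·s⁴.
Combining: V⁻¹·J⁻¹·Gy⁻² = (kg⁻¹·m⁻²·s³·A) · (kg⁻¹·m⁻²·s²) · (m⁻⁴·s⁴) = kg⁻²·m⁻⁸·s⁹·A.

kg⁻²·m⁻⁸·s⁹·A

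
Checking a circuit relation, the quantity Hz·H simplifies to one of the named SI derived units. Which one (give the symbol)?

Ω

Hz = 1/s = s⁻¹ (frequency is cycles per second).
H = Wb/A (inductance = flux per current),
    = kg·m²·s⁻²·A⁻².
Combining: Hz·H = s⁻¹ · (kg·m²·s⁻²·A⁻²) = kg·m²·s⁻³·A⁻².
kg·m²·s⁻³·A⁻² is the base-SI form of the ohm.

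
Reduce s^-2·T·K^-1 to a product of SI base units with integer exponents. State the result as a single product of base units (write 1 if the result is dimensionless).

T = kg·s⁻²·A⁻¹.
Combining: s⁻²·T·K⁻¹ = s⁻² · (kg·s⁻²·A⁻¹) · K⁻¹ = kg·s⁻⁴·A⁻¹·K⁻¹.

kg·s⁻⁴·A⁻¹·K⁻¹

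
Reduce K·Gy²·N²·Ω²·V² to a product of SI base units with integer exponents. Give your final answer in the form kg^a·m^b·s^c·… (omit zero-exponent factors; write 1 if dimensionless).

Gy = J/kg (absorbed dose = energy per mass),
    = m²·s⁻².
So Gy² = m⁴·s⁻⁴.
N = kg·m/s² = kg·m·s⁻² (force = mass × acceleration).
So N² = kg²·m²·s⁻⁴.
Ω = V/A (resistance = voltage per current),
    = kg·m²·s⁻³·A⁻².
So Ω² = kg²·m⁴·s⁻⁶·A⁻⁴.
V = W/A (potential = power per current),
    = kg·m²·s⁻³·A⁻¹.
So V² = kg²·m⁴·s⁻⁶·A⁻².
Combining: K·Gy²·N²·Ω²·V² = K · (m⁴·s⁻⁴) · (kg²·m²·s⁻⁴) · (kg²·m⁴·s⁻⁶·A⁻⁴) · (kg²·m⁴·s⁻⁶·A⁻²) = kg⁶·m¹⁴·s⁻²⁰·A⁻⁶·K.

kg⁶·m¹⁴·s⁻²⁰·A⁻⁶·K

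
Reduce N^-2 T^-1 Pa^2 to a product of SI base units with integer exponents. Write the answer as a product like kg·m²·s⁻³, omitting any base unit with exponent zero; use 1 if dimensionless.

N = kg·m/s² = kg·m·s⁻² (force = mass × acceleration).
So N⁻² = kg⁻²·m⁻²·s⁴.
T = Wb/m² (flux density = flux per area),
    = kg·s⁻²·A⁻¹.
So T⁻¹ = kg⁻¹·s²·A.
Pa = N/m² (pressure = force per area),
    = kg·m⁻¹·s⁻².
So Pa² = kg²·m⁻²·s⁻⁴.
Combining: N⁻²·T⁻¹·Pa² = (kg⁻²·m⁻²·s⁴) · (kg⁻¹·s²·A) · (kg²·m⁻²·s⁻⁴) = kg⁻¹·m⁻⁴·s²·A.

kg⁻¹·m⁻⁴·s²·A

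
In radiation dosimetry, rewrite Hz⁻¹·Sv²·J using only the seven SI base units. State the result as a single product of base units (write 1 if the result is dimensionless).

kg·m⁶·s⁻⁵

Hz = 1/s = s⁻¹ (frequency is cycles per second).
So Hz⁻¹ = s.
Sv = J/kg (equivalent dose = energy per mass),
    = m²·s⁻².
So Sv² = m⁴·s⁻⁴.
J = N·m (work = force × distance),
    = kg·m²·s⁻².
Combining: Hz⁻¹·Sv²·J = s · (m⁴·s⁻⁴) · (kg·m²·s⁻²) = kg·m⁶·s⁻⁵.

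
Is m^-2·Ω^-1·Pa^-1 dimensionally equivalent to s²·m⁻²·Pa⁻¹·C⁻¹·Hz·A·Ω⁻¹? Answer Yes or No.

Yes

Left side:
  Ω = kg·m²·s⁻³·A⁻².
  So Ω⁻¹ = kg⁻¹·m⁻²·s³·A².
  Pa = kg·m⁻¹·s⁻².
  So Pa⁻¹ = kg⁻¹·m·s².
  Combining: m⁻²·Ω⁻¹·Pa⁻¹ = m⁻² · (kg⁻¹·m⁻²·s³·A²) · (kg⁻¹·m·s²) = kg⁻²·m⁻³·s⁵·A².
Right side:
  Pa = N/m² (pressure = force per area),
      = kg·m⁻¹·s⁻².
  So Pa⁻¹ = kg⁻¹·m·s².
  C = A·s = s·A (charge = current × time).
  So C⁻¹ = s⁻¹·A⁻¹.
  Hz = 1/s = s⁻¹ (frequency is cycles per second).
  Ω = V/A (resistance = voltage per current),
      = kg·m²·s⁻³·A⁻².
  So Ω⁻¹ = kg⁻¹·m⁻²·s³·A².
  Combining: s²·m⁻²·Pa⁻¹·C⁻¹·Hz·A·Ω⁻¹ = s² · m⁻² · (kg⁻¹·m·s²) · (s⁻¹·A⁻¹) · s⁻¹ · A · (kg⁻¹·m⁻²·s³·A²) = kg⁻²·m⁻³·s⁵·A².
Both reduce to kg⁻²·m⁻³·s⁵·A².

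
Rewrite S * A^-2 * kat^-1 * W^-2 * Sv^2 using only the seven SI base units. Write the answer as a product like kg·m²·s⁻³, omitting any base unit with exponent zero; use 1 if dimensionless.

S = 1/Ω (conductance is reciprocal resistance),
    = kg⁻¹·m⁻²·s³·A².
kat = mol/s = s⁻¹·mol (catalytic activity).
So kat⁻¹ = s·mol⁻¹.
W = J/s (power = energy per time),
    = kg·m²·s⁻³.
So W⁻² = kg⁻²·m⁻⁴·s⁶.
Sv = J/kg (equivalent dose = energy per mass),
    = m²·s⁻².
So Sv² = m⁴·s⁻⁴.
Combining: S·A⁻²·kat⁻¹·W⁻²·Sv² = (kg⁻¹·m⁻²·s³·A²) · A⁻² · (s·mol⁻¹) · (kg⁻²·m⁻⁴·s⁶) · (m⁴·s⁻⁴) = kg⁻³·m⁻²·s⁶·mol⁻¹.

kg⁻³·m⁻²·s⁶·mol⁻¹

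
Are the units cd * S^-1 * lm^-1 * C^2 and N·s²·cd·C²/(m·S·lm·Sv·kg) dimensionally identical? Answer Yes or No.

No

Left side:
  S = 1/Ω (conductance is reciprocal resistance),
      = kg⁻¹·m⁻²·s³·A².
  So S⁻¹ = kg·m²·s⁻³·A⁻².
  lm = cd·sr = cd (luminous flux; sr is dimensionless).
  So lm⁻¹ = cd⁻¹.
  C = A·s = s·A (charge = current × time).
  So C² = s²·A².
  Combining: cd·S⁻¹·lm⁻¹·C² = cd · (kg·m²·s⁻³·A⁻²) · cd⁻¹ · (s²·A²) = kg·m²·s⁻¹.
Right side:
  N = kg·m·s⁻².
  S = kg⁻¹·m⁻²·s³·A².
  So S⁻¹ = kg·m²·s⁻³·A⁻².
  C = s·A.
  So C² = s²·A².
  lm = cd.
  So lm⁻¹ = cd⁻¹.
  Sv = m²·s⁻².
  So Sv⁻¹ = m⁻²·s².
  Combining: N·s²·cd·m⁻¹·S⁻¹·C²·lm⁻¹·Sv⁻¹·kg⁻¹ = (kg·m·s⁻²) · s² · cd · m⁻¹ · (kg·m²·s⁻³·A⁻²) · (s²·A²) · cd⁻¹ · (m⁻²·s²) · kg⁻¹ = kg·s.
Left is kg·m²·s⁻¹; right is kg·s — different.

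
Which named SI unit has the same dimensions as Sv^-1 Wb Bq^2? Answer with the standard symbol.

T

Sv = J/kg (equivalent dose = energy per mass),
    = m²·s⁻².
So Sv⁻¹ = m⁻²·s².
Wb = V·s (flux: a volt is a weber per second),
    = kg·m²·s⁻²·A⁻¹.
Bq = 1/s = s⁻¹ (activity is decays per second).
So Bq² = s⁻².
Combining: Sv⁻¹·Wb·Bq² = (m⁻²·s²) · (kg·m²·s⁻²·A⁻¹) · s⁻² = kg·s⁻²·A⁻¹.
kg·s⁻²·A⁻¹ is the base-SI form of the tesla.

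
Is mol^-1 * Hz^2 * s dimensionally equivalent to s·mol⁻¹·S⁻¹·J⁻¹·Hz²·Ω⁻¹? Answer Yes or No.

No

Left side:
  Hz = 1/s = s⁻¹ (frequency is cycles per second).
  So Hz² = s⁻².
  Combining: mol⁻¹·Hz²·s = mol⁻¹ · s⁻² · s = s⁻¹·mol⁻¹.
Right side:
  S = kg⁻¹·m⁻²·s³·A².
  So S⁻¹ = kg·m²·s⁻³·A⁻².
  J = kg·m²·s⁻².
  So J⁻¹ = kg⁻¹·m⁻²·s².
  Hz = s⁻¹.
  So Hz² = s⁻².
  Ω = kg·m²·s⁻³·A⁻².
  So Ω⁻¹ = kg⁻¹·m⁻²·s³·A².
  Combining: s·mol⁻¹·S⁻¹·J⁻¹·Hz²·Ω⁻¹ = s · mol⁻¹ · (kg·m²·s⁻³·A⁻²) · (kg⁻¹·m⁻²·s²) · s⁻² · (kg⁻¹·m⁻²·s³·A²) = kg⁻¹·m⁻²·s·mol⁻¹.
Left is s⁻¹·mol⁻¹; right is kg⁻¹·m⁻²·s·mol⁻¹ — different.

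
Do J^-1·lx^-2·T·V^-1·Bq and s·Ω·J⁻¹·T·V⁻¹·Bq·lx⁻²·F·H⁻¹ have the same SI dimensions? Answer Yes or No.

No

Left side:
  J = kg·m²·s⁻².
  So J⁻¹ = kg⁻¹·m⁻²·s².
  lx = m⁻²·cd.
  So lx⁻² = m⁴·cd⁻².
  T = kg·s⁻²·A⁻¹.
  V = kg·m²·s⁻³·A⁻¹.
  So V⁻¹ = kg⁻¹·m⁻²·s³·A.
  Bq = s⁻¹.
  Combining: J⁻¹·lx⁻²·T·V⁻¹·Bq = (kg⁻¹·m⁻²·s²) · (m⁴·cd⁻²) · (kg·s⁻²·A⁻¹) · (kg⁻¹·m⁻²·s³·A) · s⁻¹ = kg⁻¹·s²·cd⁻².
Right side:
  Ω = V/A (resistance = voltage per current),
      = kg·m²·s⁻³·A⁻².
  J = N·m (work = force × distance),
      = kg·m²·s⁻².
  So J⁻¹ = kg⁻¹·m⁻²·s².
  T = Wb/m² (flux density = flux per area),
      = kg·s⁻²·A⁻¹.
  V = W/A (potential = power per current),
      = kg·m²·s⁻³·A⁻¹.
  So V⁻¹ = kg⁻¹·m⁻²·s³·A.
  Bq = 1/s = s⁻¹ (activity is decays per second).
  lx = lm/m² (illuminance = luminous flux per area),
      = m⁻²·cd.
  So lx⁻² = m⁴·cd⁻².
  F = C/V (capacitance = charge per voltage),
      = A·s/(kg·m²·s⁻³·A⁻¹) (substituting C and V),
      = kg⁻¹·m⁻²·s⁴·A².
  H = Wb/A (inductance = flux per current),
      = kg·m²·s⁻²·A⁻².
  So H⁻¹ = kg⁻¹·m⁻²·s²·A².
  Combining: s·Ω·J⁻¹·T·V⁻¹·Bq·lx⁻²·F·H⁻¹ = s · (kg·m²·s⁻³·A⁻²) · (kg⁻¹·m⁻²·s²) · (kg·s⁻²·A⁻¹) · (kg⁻¹·m⁻²·s³·A) · s⁻¹ · (m⁴·cd⁻²) · (kg⁻¹·m⁻²·s⁴·A²) · (kg⁻¹·m⁻²·s²·A²) = kg⁻²·m⁻²·s⁶·A²·cd⁻².
Left is kg⁻¹·s²·cd⁻²; right is kg⁻²·m⁻²·s⁶·A²·cd⁻² — different.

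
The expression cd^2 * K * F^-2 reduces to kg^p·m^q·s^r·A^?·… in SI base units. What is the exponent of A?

-4

F = C/V (capacitance = charge per voltage),
    = A·s/(kg·m²·s⁻³·A⁻¹) (substituting C and V),
    = kg⁻¹·m⁻²·s⁴·A².
So F⁻² = kg²·m⁴·s⁻⁸·A⁻⁴.
Combining: cd²·K·F⁻² = cd² · K · (kg²·m⁴·s⁻⁸·A⁻⁴) = kg²·m⁴·s⁻⁸·A⁻⁴·K·cd².
The exponent of A is -4.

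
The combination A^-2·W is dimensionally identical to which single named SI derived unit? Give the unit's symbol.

W = J/s (power = energy per time),
    = kg·m²·s⁻³.
Combining: A⁻²·W = A⁻² · (kg·m²·s⁻³) = kg·m²·s⁻³·A⁻².
kg·m²·s⁻³·A⁻² is the base-SI form of the ohm.

Ω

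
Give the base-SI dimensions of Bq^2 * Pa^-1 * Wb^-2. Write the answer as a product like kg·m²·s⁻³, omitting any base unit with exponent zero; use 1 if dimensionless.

Bq = 1/s = s⁻¹ (activity is decays per second).
So Bq² = s⁻².
Pa = N/m² (pressure = force per area),
    = kg·m⁻¹·s⁻².
So Pa⁻¹ = kg⁻¹·m·s².
Wb = V·s (flux: a volt is a weber per second),
    = kg·m²·s⁻²·A⁻¹.
So Wb⁻² = kg⁻²·m⁻⁴·s⁴·A².
Combining: Bq²·Pa⁻¹·Wb⁻² = s⁻² · (kg⁻¹·m·s²) · (kg⁻²·m⁻⁴·s⁴·A²) = kg⁻³·m⁻³·s⁴·A².

kg⁻³·m⁻³·s⁴·A²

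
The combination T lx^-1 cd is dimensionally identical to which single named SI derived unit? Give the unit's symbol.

Wb

T = Wb/m² (flux density = flux per area),
    = kg·s⁻²·A⁻¹.
lx = lm/m² (illuminance = luminous flux per area),
    = m⁻²·cd.
So lx⁻¹ = m²·cd⁻¹.
Combining: T·lx⁻¹·cd = (kg·s⁻²·A⁻¹) · (m²·cd⁻¹) · cd = kg·m²·s⁻²·A⁻¹.
kg·m²·s⁻²·A⁻¹ is the base-SI form of the weber.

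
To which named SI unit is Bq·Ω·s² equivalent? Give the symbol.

Bq = s⁻¹.
Ω = kg·m²·s⁻³·A⁻².
Combining: Bq·Ω·s² = s⁻¹ · (kg·m²·s⁻³·A⁻²) · s² = kg·m²·s⁻²·A⁻².
kg·m²·s⁻²·A⁻² is the base-SI form of the henry.

H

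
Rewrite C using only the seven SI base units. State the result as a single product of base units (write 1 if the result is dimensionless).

s·A

C = s·A.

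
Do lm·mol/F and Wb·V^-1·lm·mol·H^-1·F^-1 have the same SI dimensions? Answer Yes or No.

No

Left side:
  lm = cd·sr = cd (luminous flux; sr is dimensionless).
  F = C/V (capacitance = charge per voltage),
      = A·s/(kg·m²·s⁻³·A⁻¹) (substituting C and V),
      = kg⁻¹·m⁻²·s⁴·A².
  So F⁻¹ = kg·m²·s⁻⁴·A⁻².
  Combining: lm·mol·F⁻¹ = cd · mol · (kg·m²·s⁻⁴·A⁻²) = kg·m²·s⁻⁴·A⁻²·mol·cd.
Right side:
  Wb = V·s (flux: a volt is a weber per second),
      = kg·m²·s⁻²·A⁻¹.
  V = W/A (potential = power per current),
      = kg·m²·s⁻³·A⁻¹.
  So V⁻¹ = kg⁻¹·m⁻²·s³·A.
  lm = cd·sr = cd (luminous flux; sr is dimensionless).
  H = Wb/A (inductance = flux per current),
      = kg·m²·s⁻²·A⁻².
  So H⁻¹ = kg⁻¹·m⁻²·s²·A².
  F = C/V (capacitance = charge per voltage),
      = A·s/(kg·m²·s⁻³·A⁻¹) (substituting C and V),
      = kg⁻¹·m⁻²·s⁴·A².
  So F⁻¹ = kg·m²·s⁻⁴·A⁻².
  Combining: Wb·V⁻¹·lm·mol·H⁻¹·F⁻¹ = (kg·m²·s⁻²·A⁻¹) · (kg⁻¹·m⁻²·s³·A) · cd · mol · (kg⁻¹·m⁻²·s²·A²) · (kg·m²·s⁻⁴·A⁻²) = s⁻¹·mol·cd.
Left is kg·m²·s⁻⁴·A⁻²·mol·cd; right is s⁻¹·mol·cd — different.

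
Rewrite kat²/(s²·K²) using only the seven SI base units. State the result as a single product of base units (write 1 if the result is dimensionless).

kat = s⁻¹·mol.
So kat² = s⁻²·mol².
Combining: kat²·s⁻²·K⁻² = (s⁻²·mol²) · s⁻² · K⁻² = s⁻⁴·K⁻²·mol².

s⁻⁴·K⁻²·mol²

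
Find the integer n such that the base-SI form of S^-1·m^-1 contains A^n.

-2

S = kg⁻¹·m⁻²·s³·A².
So S⁻¹ = kg·m²·s⁻³·A⁻².
Combining: S⁻¹·m⁻¹ = (kg·m²·s⁻³·A⁻²) · m⁻¹ = kg·m·s⁻³·A⁻².
The exponent of A is -2.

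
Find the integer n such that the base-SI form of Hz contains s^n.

-1

Hz = 1/s = s⁻¹ (frequency is cycles per second).
The exponent of s is -1.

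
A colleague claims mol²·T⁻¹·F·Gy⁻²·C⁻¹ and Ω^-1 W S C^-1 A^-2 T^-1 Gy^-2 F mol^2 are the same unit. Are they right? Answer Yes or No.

No

Left side:
  T = Wb/m² (flux density = flux per area),
      = kg·s⁻²·A⁻¹.
  So T⁻¹ = kg⁻¹·s²·A.
  F = C/V (capacitance = charge per voltage),
      = A·s/(kg·m²·s⁻³·A⁻¹) (substituting C and V),
      = kg⁻¹·m⁻²·s⁴·A².
  Gy = J/kg (absorbed dose = energy per mass),
      = m²·s⁻².
  So Gy⁻² = m⁻⁴·s⁴.
  C = A·s = s·A (charge = current × time).
  So C⁻¹ = s⁻¹·A⁻¹.
  Combining: mol²·T⁻¹·F·Gy⁻²·C⁻¹ = mol² · (kg⁻¹·s²·A) · (kg⁻¹·m⁻²·s⁴·A²) · (m⁻⁴·s⁴) · (s⁻¹·A⁻¹) = kg⁻²·m⁻⁶·s⁹·A²·mol².
Right side:
  Ω = kg·m²·s⁻³·A⁻².
  So Ω⁻¹ = kg⁻¹·m⁻²·s³·A².
  W = kg·m²·s⁻³.
  S = kg⁻¹·m⁻²·s³·A².
  C = s·A.
  So C⁻¹ = s⁻¹·A⁻¹.
  T = kg·s⁻²·A⁻¹.
  So T⁻¹ = kg⁻¹·s²·A.
  Gy = m²·s⁻².
  So Gy⁻² = m⁻⁴·s⁴.
  F = kg⁻¹·m⁻²·s⁴·A².
  Combining: Ω⁻¹·W·S·C⁻¹·A⁻²·T⁻¹·Gy⁻²·F·mol² = (kg⁻¹·m⁻²·s³·A²) · (kg·m²·s⁻³) · (kg⁻¹·m⁻²·s³·A²) · (s⁻¹·A⁻¹) · A⁻² · (kg⁻¹·s²·A) · (m⁻⁴·s⁴) · (kg⁻¹·m⁻²·s⁴·A²) · mol² = kg⁻³·m⁻⁸·s¹²·A⁴·mol².
Left is kg⁻²·m⁻⁶·s⁹·A²·mol²; right is kg⁻³·m⁻⁸·s¹²·A⁴·mol² — different.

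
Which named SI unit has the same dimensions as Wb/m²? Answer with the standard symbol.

T

Wb = kg·m²·s⁻²·A⁻¹.
Combining: Wb·m⁻² = (kg·m²·s⁻²·A⁻¹) · m⁻² = kg·s⁻²·A⁻¹.
kg·s⁻²·A⁻¹ is the base-SI form of the tesla.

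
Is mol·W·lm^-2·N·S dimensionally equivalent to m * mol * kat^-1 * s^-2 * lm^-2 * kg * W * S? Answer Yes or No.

No

Left side:
  W = kg·m²·s⁻³.
  lm = cd.
  So lm⁻² = cd⁻².
  N = kg·m·s⁻².
  S = kg⁻¹·m⁻²·s³·A².
  Combining: mol·W·lm⁻²·N·S = mol · (kg·m²·s⁻³) · cd⁻² · (kg·m·s⁻²) · (kg⁻¹·m⁻²·s³·A²) = kg·m·s⁻²·A²·mol·cd⁻².
Right side:
  kat = s⁻¹·mol.
  So kat⁻¹ = s·mol⁻¹.
  lm = cd.
  So lm⁻² = cd⁻².
  W = kg·m²·s⁻³.
  S = kg⁻¹·m⁻²·s³·A².
  Combining: m·mol·kat⁻¹·s⁻²·lm⁻²·kg·W·S = m · mol · (s·mol⁻¹) · s⁻² · cd⁻² · kg · (kg·m²·s⁻³) · (kg⁻¹·m⁻²·s³·A²) = kg·m·s⁻¹·A²·cd⁻².
Left is kg·m·s⁻²·A²·mol·cd⁻²; right is kg·m·s⁻¹·A²·cd⁻² — different.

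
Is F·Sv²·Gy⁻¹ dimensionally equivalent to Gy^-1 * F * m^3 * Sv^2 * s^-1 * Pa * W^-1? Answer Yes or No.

Yes

Left side:
  F = C/V (capacitance = charge per voltage),
      = A·s/(kg·m²·s⁻³·A⁻¹) (substituting C and V),
      = kg⁻¹·m⁻²·s⁴·A².
  Sv = J/kg (equivalent dose = energy per mass),
      = m²·s⁻².
  So Sv² = m⁴·s⁻⁴.
  Gy = J/kg (absorbed dose = energy per mass),
      = m²·s⁻².
  So Gy⁻¹ = m⁻²·s².
  Combining: F·Sv²·Gy⁻¹ = (kg⁻¹·m⁻²·s⁴·A²) · (m⁴·s⁻⁴) · (m⁻²·s²) = kg⁻¹·s²·A².
Right side:
  Gy = J/kg (absorbed dose = energy per mass),
      = m²·s⁻².
  So Gy⁻¹ = m⁻²·s².
  F = C/V (capacitance = charge per voltage),
      = A·s/(kg·m²·s⁻³·A⁻¹) (substituting C and V),
      = kg⁻¹·m⁻²·s⁴·A².
  Sv = J/kg (equivalent dose = energy per mass),
      = m²·s⁻².
  So Sv² = m⁴·s⁻⁴.
  Pa = N/m² (pressure = force per area),
      = kg·m⁻¹·s⁻².
  W = J/s (power = energy per time),
      = kg·m²·s⁻³.
  So W⁻¹ = kg⁻¹·m⁻²·s³.
  Combining: Gy⁻¹·F·m³·Sv²·s⁻¹·Pa·W⁻¹ = (m⁻²·s²) · (kg⁻¹·m⁻²·s⁴·A²) · m³ · (m⁴·s⁻⁴) · s⁻¹ · (kg·m⁻¹·s⁻²) · (kg⁻¹·m⁻²·s³) = kg⁻¹·s²·A².
Both reduce to kg⁻¹·s²·A².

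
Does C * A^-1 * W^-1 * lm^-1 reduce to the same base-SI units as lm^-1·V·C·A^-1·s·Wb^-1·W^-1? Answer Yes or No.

Left side:
  C = s·A.
  W = kg·m²·s⁻³.
  So W⁻¹ = kg⁻¹·m⁻²·s³.
  lm = cd.
  So lm⁻¹ = cd⁻¹.
  Combining: C·A⁻¹·W⁻¹·lm⁻¹ = (s·A) · A⁻¹ · (kg⁻¹·m⁻²·s³) · cd⁻¹ = kg⁻¹·m⁻²·s⁴·cd⁻¹.
Right side:
  lm = cd·sr = cd (luminous flux; sr is dimensionless).
  So lm⁻¹ = cd⁻¹.
  V = W/A (potential = power per current),
      = kg·m²·s⁻³·A⁻¹.
  C = A·s = s·A (charge = current × time).
  Wb = V·s (flux: a volt is a weber per second),
      = kg·m²·s⁻²·A⁻¹.
  So Wb⁻¹ = kg⁻¹·m⁻²·s²·A.
  W = J/s (power = energy per time),
      = kg·m²·s⁻³.
  So W⁻¹ = kg⁻¹·m⁻²·s³.
  Combining: lm⁻¹·V·C·A⁻¹·s·Wb⁻¹·W⁻¹ = cd⁻¹ · (kg·m²·s⁻³·A⁻¹) · (s·A) · A⁻¹ · s · (kg⁻¹·m⁻²·s²·A) · (kg⁻¹·m⁻²·s³) = kg⁻¹·m⁻²·s⁴·cd⁻¹.
Both reduce to kg⁻¹·m⁻²·s⁴·cd⁻¹.

Yes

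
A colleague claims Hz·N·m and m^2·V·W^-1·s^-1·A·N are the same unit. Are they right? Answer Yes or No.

No

Left side:
  Hz = 1/s = s⁻¹ (frequency is cycles per second).
  N = kg·m/s² = kg·m·s⁻² (force = mass × acceleration).
  Combining: Hz·N·m = s⁻¹ · (kg·m·s⁻²) · m = kg·m²·s⁻³.
Right side:
  V = W/A (potential = power per current),
      = kg·m²·s⁻³·A⁻¹.
  W = J/s (power = energy per time),
      = kg·m²·s⁻³.
  So W⁻¹ = kg⁻¹·m⁻²·s³.
  N = kg·m/s² = kg·m·s⁻² (force = mass × acceleration).
  Combining: m²·V·W⁻¹·s⁻¹·A·N = m² · (kg·m²·s⁻³·A⁻¹) · (kg⁻¹·m⁻²·s³) · s⁻¹ · A · (kg·m·s⁻²) = kg·m³·s⁻³.
Left is kg·m²·s⁻³; right is kg·m³·s⁻³ — different.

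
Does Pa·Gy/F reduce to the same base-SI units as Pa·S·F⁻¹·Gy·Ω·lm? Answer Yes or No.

No

Left side:
  F = kg⁻¹·m⁻²·s⁴·A².
  So F⁻¹ = kg·m²·s⁻⁴·A⁻².
  Pa = kg·m⁻¹·s⁻².
  Gy = m²·s⁻².
  Combining: F⁻¹·Pa·Gy = (kg·m²·s⁻⁴·A⁻²) · (kg·m⁻¹·s⁻²) · (m²·s⁻²) = kg²·m³·s⁻⁸·A⁻².
Right side:
  Pa = N/m² (pressure = force per area),
      = kg·m⁻¹·s⁻².
  S = 1/Ω (conductance is reciprocal resistance),
      = kg⁻¹·m⁻²·s³·A².
  F = C/V (capacitance = charge per voltage),
      = A·s/(kg·m²·s⁻³·A⁻¹) (substituting C and V),
      = kg⁻¹·m⁻²·s⁴·A².
  So F⁻¹ = kg·m²·s⁻⁴·A⁻².
  Gy = J/kg (absorbed dose = energy per mass),
      = m²·s⁻².
  Ω = V/A (resistance = voltage per current),
      = kg·m²·s⁻³·A⁻².
  lm = cd·sr = cd (luminous flux; sr is dimensionless).
  Combining: Pa·S·F⁻¹·Gy·Ω·lm = (kg·m⁻¹·s⁻²) · (kg⁻¹·m⁻²·s³·A²) · (kg·m²·s⁻⁴·A⁻²) · (m²·s⁻²) · (kg·m²·s⁻³·A⁻²) · cd = kg²·m³·s⁻⁸·A⁻²·cd.
Left is kg²·m³·s⁻⁸·A⁻²; right is kg²·m³·s⁻⁸·A⁻²·cd — different.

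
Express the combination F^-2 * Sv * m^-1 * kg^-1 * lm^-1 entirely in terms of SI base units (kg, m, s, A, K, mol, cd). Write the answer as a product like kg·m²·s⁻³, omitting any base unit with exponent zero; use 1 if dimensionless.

F = kg⁻¹·m⁻²·s⁴·A².
So F⁻² = kg²·m⁴·s⁻⁸·A⁻⁴.
Sv = m²·s⁻².
lm = cd.
So lm⁻¹ = cd⁻¹.
Combining: F⁻²·Sv·m⁻¹·kg⁻¹·lm⁻¹ = (kg²·m⁴·s⁻⁸·A⁻⁴) · (m²·s⁻²) · m⁻¹ · kg⁻¹ · cd⁻¹ = kg·m⁵·s⁻¹⁰·A⁻⁴·cd⁻¹.

kg·m⁵·s⁻¹⁰·A⁻⁴·cd⁻¹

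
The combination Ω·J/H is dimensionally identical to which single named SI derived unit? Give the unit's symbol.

H = kg·m²·s⁻²·A⁻².
So H⁻¹ = kg⁻¹·m⁻²·s²·A².
Ω = kg·m²·s⁻³·A⁻².
J = kg·m²·s⁻².
Combining: H⁻¹·Ω·J = (kg⁻¹·m⁻²·s²·A²) · (kg·m²·s⁻³·A⁻²) · (kg·m²·s⁻²) = kg·m²·s⁻³.
kg·m²·s⁻³ is the base-SI form of the watt.

W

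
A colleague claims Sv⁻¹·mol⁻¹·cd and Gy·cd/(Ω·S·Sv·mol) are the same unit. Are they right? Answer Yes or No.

No

Left side:
  Sv = m²·s⁻².
  So Sv⁻¹ = m⁻²·s².
  Combining: Sv⁻¹·mol⁻¹·cd = (m⁻²·s²) · mol⁻¹ · cd = m⁻²·s²·mol⁻¹·cd.
Right side:
  Ω = kg·m²·s⁻³·A⁻².
  So Ω⁻¹ = kg⁻¹·m⁻²·s³·A².
  Gy = m²·s⁻².
  S = kg⁻¹·m⁻²·s³·A².
  So S⁻¹ = kg·m²·s⁻³·A⁻².
  Sv = m²·s⁻².
  So Sv⁻¹ = m⁻²·s².
  Combining: Ω⁻¹·Gy·S⁻¹·Sv⁻¹·cd·mol⁻¹ = (kg⁻¹·m⁻²·s³·A²) · (m²·s⁻²) · (kg·m²·s⁻³·A⁻²) · (m⁻²·s²) · cd · mol⁻¹ = mol⁻¹·cd.
Left is m⁻²·s²·mol⁻¹·cd; right is mol⁻¹·cd — different.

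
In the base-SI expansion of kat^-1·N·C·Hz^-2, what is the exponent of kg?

1

kat = mol/s = s⁻¹·mol (catalytic activity).
So kat⁻¹ = s·mol⁻¹.
N = kg·m/s² = kg·m·s⁻² (force = mass × acceleration).
C = A·s = s·A (charge = current × time).
Hz = 1/s = s⁻¹ (frequency is cycles per second).
So Hz⁻² = s².
Combining: kat⁻¹·N·C·Hz⁻² = (s·mol⁻¹) · (kg·m·s⁻²) · (s·A) · s² = kg·m·s²·A·mol⁻¹.
The exponent of kg is 1.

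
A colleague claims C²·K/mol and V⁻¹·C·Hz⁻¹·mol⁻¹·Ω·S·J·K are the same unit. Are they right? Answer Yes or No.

No

Left side:
  C = s·A.
  So C² = s²·A².
  Combining: C²·mol⁻¹·K = (s²·A²) · mol⁻¹ · K = s²·A²·K·mol⁻¹.
Right side:
  V = W/A (potential = power per current),
      = kg·m²·s⁻³·A⁻¹.
  So V⁻¹ = kg⁻¹·m⁻²·s³·A.
  C = A·s = s·A (charge = current × time).
  Hz = 1/s = s⁻¹ (frequency is cycles per second).
  So Hz⁻¹ = s.
  Ω = V/A (resistance = voltage per current),
      = kg·m²·s⁻³·A⁻².
  S = 1/Ω (conductance is reciprocal resistance),
      = kg⁻¹·m⁻²·s³·A².
  J = N·m (work = force × distance),
      = kg·m²·s⁻².
  Combining: V⁻¹·C·Hz⁻¹·mol⁻¹·Ω·S·J·K = (kg⁻¹·m⁻²·s³·A) · (s·A) · s · mol⁻¹ · (kg·m²·s⁻³·A⁻²) · (kg⁻¹·m⁻²·s³·A²) · (kg·m²·s⁻²) · K = s³·A²·K·mol⁻¹.
Left is s²·A²·K·mol⁻¹; right is s³·A²·K·mol⁻¹ — different.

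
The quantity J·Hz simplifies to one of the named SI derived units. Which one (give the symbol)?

J = kg·m²·s⁻².
Hz = s⁻¹.
Combining: J·Hz = (kg·m²·s⁻²) · s⁻¹ = kg·m²·s⁻³.
kg·m²·s⁻³ is the base-SI form of the watt.

W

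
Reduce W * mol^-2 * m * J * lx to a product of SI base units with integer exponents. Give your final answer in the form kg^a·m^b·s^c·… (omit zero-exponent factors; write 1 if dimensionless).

kg²·m³·s⁻⁵·mol⁻²·cd

W = J/s (power = energy per time),
    = kg·m²·s⁻³.
J = N·m (work = force × distance),
    = kg·m²·s⁻².
lx = lm/m² (illuminance = luminous flux per area),
    = m⁻²·cd.
Combining: W·mol⁻²·m·J·lx = (kg·m²·s⁻³) · mol⁻² · m · (kg·m²·s⁻²) · (m⁻²·cd) = kg²·m³·s⁻⁵·mol⁻²·cd.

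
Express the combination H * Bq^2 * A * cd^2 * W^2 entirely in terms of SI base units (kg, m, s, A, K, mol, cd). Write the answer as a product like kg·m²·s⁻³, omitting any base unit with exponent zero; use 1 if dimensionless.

kg³·m⁶·s⁻¹⁰·A⁻¹·cd²

H = kg·m²·s⁻²·A⁻².
Bq = s⁻¹.
So Bq² = s⁻².
W = kg·m²·s⁻³.
So W² = kg²·m⁴·s⁻⁶.
Combining: H·Bq²·A·cd²·W² = (kg·m²·s⁻²·A⁻²) · s⁻² · A · cd² · (kg²·m⁴·s⁻⁶) = kg³·m⁶·s⁻¹⁰·A⁻¹·cd².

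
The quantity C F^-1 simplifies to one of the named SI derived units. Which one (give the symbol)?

C = A·s = s·A (charge = current × time).
F = C/V (capacitance = charge per voltage),
    = A·s/(kg·m²·s⁻³·A⁻¹) (substituting C and V),
    = kg⁻¹·m⁻²·s⁴·A².
So F⁻¹ = kg·m²·s⁻⁴·A⁻².
Combining: C·F⁻¹ = (s·A) · (kg·m²·s⁻⁴·A⁻²) = kg·m²·s⁻³·A⁻¹.
kg·m²·s⁻³·A⁻¹ is the base-SI form of the volt.

V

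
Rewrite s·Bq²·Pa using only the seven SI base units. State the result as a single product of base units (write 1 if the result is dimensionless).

Bq = 1/s = s⁻¹ (activity is decays per second).
So Bq² = s⁻².
Pa = N/m² (pressure = force per area),
    = kg·m⁻¹·s⁻².
Combining: s·Bq²·Pa = s · s⁻² · (kg·m⁻¹·s⁻²) = kg·m⁻¹·s⁻³.

kg·m⁻¹·s⁻³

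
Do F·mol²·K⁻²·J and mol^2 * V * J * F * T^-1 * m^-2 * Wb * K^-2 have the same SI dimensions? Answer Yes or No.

No

Left side:
  F = kg⁻¹·m⁻²·s⁴·A².
  J = kg·m²·s⁻².
  Combining: F·mol²·K⁻²·J = (kg⁻¹·m⁻²·s⁴·A²) · mol² · K⁻² · (kg·m²·s⁻²) = s²·A²·K⁻²·mol².
Right side:
  V = kg·m²·s⁻³·A⁻¹.
  J = kg·m²·s⁻².
  F = kg⁻¹·m⁻²·s⁴·A².
  T = kg·s⁻²·A⁻¹.
  So T⁻¹ = kg⁻¹·s²·A.
  Wb = kg·m²·s⁻²·A⁻¹.
  Combining: mol²·V·J·F·T⁻¹·m⁻²·Wb·K⁻² = mol² · (kg·m²·s⁻³·A⁻¹) · (kg·m²·s⁻²) · (kg⁻¹·m⁻²·s⁴·A²) · (kg⁻¹·s²·A) · m⁻² · (kg·m²·s⁻²·A⁻¹) · K⁻² = kg·m²·s⁻¹·A·K⁻²·mol².
Left is s²·A²·K⁻²·mol²; right is kg·m²·s⁻¹·A·K⁻²·mol² — different.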